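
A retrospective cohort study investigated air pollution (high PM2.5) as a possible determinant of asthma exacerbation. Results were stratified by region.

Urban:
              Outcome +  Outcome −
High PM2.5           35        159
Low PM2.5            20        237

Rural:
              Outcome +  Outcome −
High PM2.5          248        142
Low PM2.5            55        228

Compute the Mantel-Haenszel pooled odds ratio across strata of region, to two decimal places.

5.49

OR_MH = Σ(aᵢdᵢ/nᵢ) / Σ(bᵢcᵢ/nᵢ), where nᵢ is the stratum total.
Stratum 1 (Urban): n = 451; a·d/n = 35·237/451 = 18.3925; b·c/n = 159·20/451 = 7.0510
Stratum 2 (Rural): n = 673; a·d/n = 248·228/673 = 84.0178; b·c/n = 142·55/673 = 11.6048
OR_MH = (18.3925 + 84.0178) / (7.0510 + 11.6048) = 102.4103 / 18.6558 = 5.48948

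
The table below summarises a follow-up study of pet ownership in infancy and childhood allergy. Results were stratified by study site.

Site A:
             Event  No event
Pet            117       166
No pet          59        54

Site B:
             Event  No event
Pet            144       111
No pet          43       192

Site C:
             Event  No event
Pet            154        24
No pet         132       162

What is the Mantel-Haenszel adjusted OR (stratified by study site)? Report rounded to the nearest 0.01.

OR_MH = Σ(aᵢdᵢ/nᵢ) / Σ(bᵢcᵢ/nᵢ), where nᵢ is the stratum total.
Stratum 1 (Site A): n = 396; a·d/n = 117·54/396 = 15.9545; b·c/n = 166·59/396 = 24.7323
Stratum 2 (Site B): n = 490; a·d/n = 144·192/490 = 56.4245; b·c/n = 111·43/490 = 9.7408
Stratum 3 (Site C): n = 472; a·d/n = 154·162/472 = 52.8559; b·c/n = 24·132/472 = 6.7119
OR_MH = (15.9545 + 56.4245 + 52.8559) / (24.7323 + 9.7408 + 6.7119) = 125.2350 / 41.1850 = 3.04079

3.04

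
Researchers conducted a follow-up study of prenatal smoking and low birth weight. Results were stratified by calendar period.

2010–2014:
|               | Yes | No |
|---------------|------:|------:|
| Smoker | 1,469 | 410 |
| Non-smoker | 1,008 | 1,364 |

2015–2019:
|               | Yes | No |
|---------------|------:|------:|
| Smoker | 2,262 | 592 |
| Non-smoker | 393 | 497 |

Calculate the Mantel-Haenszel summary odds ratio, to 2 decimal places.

4.84

OR_MH = Σ(aᵢdᵢ/nᵢ) / Σ(bᵢcᵢ/nᵢ), where nᵢ is the stratum total.
Stratum 1 (2010–2014): n = 4251; a·d/n = 1469·1364/4251 = 471.3517; b·c/n = 410·1008/4251 = 97.2195
Stratum 2 (2015–2019): n = 3744; a·d/n = 2262·497/3744 = 300.2708; b·c/n = 592·393/3744 = 62.1410
OR_MH = (471.3517 + 300.2708) / (97.2195 + 62.1410) = 771.6225 / 159.3605 = 4.84199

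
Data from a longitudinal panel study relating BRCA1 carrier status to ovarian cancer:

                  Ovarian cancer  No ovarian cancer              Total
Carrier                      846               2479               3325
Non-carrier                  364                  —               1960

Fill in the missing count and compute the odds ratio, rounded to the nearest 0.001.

1.496

The missing cell is in the unexposed row: 1960 − 364 = 1596.
So a = 846, b = 2479, c = 364, d = 1596.
OR = (a·d)/(b·c) = (846 × 1596) / (2479 × 364) = 1350216 / 902356 = 1.49632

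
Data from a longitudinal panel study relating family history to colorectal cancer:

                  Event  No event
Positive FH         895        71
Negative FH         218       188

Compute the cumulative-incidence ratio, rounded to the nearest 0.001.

Cells: a = 895, b = 71, c = 218, d = 188.
Risk in exposed = 895/966 = 0.92650; risk in unexposed = 218/406 = 0.53695.
RR = 0.92650 / 0.53695 = 1.72550
The risk among the exposed is 1.73 times that among the unexposed.

1.726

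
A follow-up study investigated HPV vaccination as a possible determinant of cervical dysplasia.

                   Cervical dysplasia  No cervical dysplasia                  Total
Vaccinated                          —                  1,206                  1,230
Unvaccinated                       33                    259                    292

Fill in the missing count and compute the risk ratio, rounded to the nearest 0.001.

The missing cell is in the exposed row: 1230 − 1206 = 24.
So a = 24, b = 1206, c = 33, d = 259.
RR = [a/(a+b)] / [c/(c+d)] = (24/1230) / (33/292) = 0.01951/0.11301 = 0.17265

0.173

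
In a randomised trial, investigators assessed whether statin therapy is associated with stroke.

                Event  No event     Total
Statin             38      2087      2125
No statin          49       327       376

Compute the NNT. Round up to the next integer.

9

Risk in treated group = 38/2125 = 0.01788; risk in control = 49/376 = 0.13032.
Absolute risk reduction = 0.13032 − 0.01788 = 0.11244
NNT = 1 / ARR = 1 / 0.11244 = 8.894 → round up → 9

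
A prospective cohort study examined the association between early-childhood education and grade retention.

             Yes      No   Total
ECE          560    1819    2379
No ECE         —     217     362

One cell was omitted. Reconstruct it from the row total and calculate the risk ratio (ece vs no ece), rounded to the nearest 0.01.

The missing cell is in the unexposed row: 362 − 217 = 145.
So a = 560, b = 1819, c = 145, d = 217.
RR = [a/(a+b)] / [c/(c+d)] = (560/2379) / (145/362) = 0.23539/0.40055 = 0.58767

0.59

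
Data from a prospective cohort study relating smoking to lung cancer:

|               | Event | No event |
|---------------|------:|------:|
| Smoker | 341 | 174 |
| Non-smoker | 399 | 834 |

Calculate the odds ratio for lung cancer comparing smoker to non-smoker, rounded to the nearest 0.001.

4.096

Cells: a = 341, b = 174, c = 399, d = 834.
OR = (a·d)/(b·c) = (341 × 834) / (174 × 399) = 284394 / 69426 = 4.09636
The odds of lung cancer are about 4.10 times as high in the smoker group.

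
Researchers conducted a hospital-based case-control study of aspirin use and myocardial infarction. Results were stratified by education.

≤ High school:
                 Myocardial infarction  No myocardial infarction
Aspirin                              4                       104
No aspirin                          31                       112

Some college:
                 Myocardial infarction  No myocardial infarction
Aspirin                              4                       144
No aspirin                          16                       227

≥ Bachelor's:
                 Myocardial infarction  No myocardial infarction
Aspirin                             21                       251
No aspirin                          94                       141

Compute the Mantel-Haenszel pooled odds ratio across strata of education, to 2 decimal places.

0.15

OR_MH = Σ(aᵢdᵢ/nᵢ) / Σ(bᵢcᵢ/nᵢ), where nᵢ is the stratum total.
Stratum 1 (≤ High school): n = 251; a·d/n = 4·112/251 = 1.7849; b·c/n = 104·31/251 = 12.8446
Stratum 2 (Some college): n = 391; a·d/n = 4·227/391 = 2.3223; b·c/n = 144·16/391 = 5.8926
Stratum 3 (≥ Bachelor's): n = 507; a·d/n = 21·141/507 = 5.8402; b·c/n = 251·94/507 = 46.5365
OR_MH = (1.7849 + 2.3223 + 5.8402) / (12.8446 + 5.8926 + 46.5365) = 9.9473 / 65.2737 = 0.15239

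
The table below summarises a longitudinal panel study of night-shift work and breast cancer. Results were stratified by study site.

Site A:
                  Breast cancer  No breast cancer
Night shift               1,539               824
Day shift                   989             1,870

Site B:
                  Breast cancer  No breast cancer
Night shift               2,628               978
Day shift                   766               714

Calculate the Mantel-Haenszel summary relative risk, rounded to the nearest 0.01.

1.62

RR_MH = Σ(aᵢ·n₀ᵢ/nᵢ) / Σ(cᵢ·n₁ᵢ/nᵢ), with n₁ᵢ = aᵢ+bᵢ (exposed), n₀ᵢ = cᵢ+dᵢ (unexposed), nᵢ = n₁ᵢ+n₀ᵢ.
Stratum 1 (Site A): n₁ = 2363, n₀ = 2859, n = 5222; a·n₀/n = 1539·2859/5222 = 842.5892; c·n₁/n = 989·2363/5222 = 447.5310
Stratum 2 (Site B): n₁ = 3606, n₀ = 1480, n = 5086; a·n₀/n = 2628·1480/5086 = 764.7346; c·n₁/n = 766·3606/5086 = 543.0979
RR_MH = (842.5892 + 764.7346) / (447.5310 + 543.0979) = 1607.3238 / 990.6289 = 1.62253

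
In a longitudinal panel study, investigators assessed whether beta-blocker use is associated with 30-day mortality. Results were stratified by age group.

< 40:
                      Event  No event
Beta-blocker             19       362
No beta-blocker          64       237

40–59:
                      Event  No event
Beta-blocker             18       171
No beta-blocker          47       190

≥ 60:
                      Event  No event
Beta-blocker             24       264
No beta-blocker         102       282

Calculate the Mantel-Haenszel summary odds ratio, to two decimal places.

0.27

OR_MH = Σ(aᵢdᵢ/nᵢ) / Σ(bᵢcᵢ/nᵢ), where nᵢ is the stratum total.
Stratum 1 (< 40): n = 682; a·d/n = 19·237/682 = 6.6026; b·c/n = 362·64/682 = 33.9707
Stratum 2 (40–59): n = 426; a·d/n = 18·190/426 = 8.0282; b·c/n = 171·47/426 = 18.8662
Stratum 3 (≥ 60): n = 672; a·d/n = 24·282/672 = 10.0714; b·c/n = 264·102/672 = 40.0714
OR_MH = (6.6026 + 8.0282 + 10.0714) / (33.9707 + 18.8662 + 40.0714) = 24.7022 / 92.9083 = 0.26588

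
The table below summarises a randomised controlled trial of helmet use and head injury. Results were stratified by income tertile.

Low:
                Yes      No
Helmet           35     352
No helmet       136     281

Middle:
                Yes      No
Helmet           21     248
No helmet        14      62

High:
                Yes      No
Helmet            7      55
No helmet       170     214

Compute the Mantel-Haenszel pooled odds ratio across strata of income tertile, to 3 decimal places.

0.214

OR_MH = Σ(aᵢdᵢ/nᵢ) / Σ(bᵢcᵢ/nᵢ), where nᵢ is the stratum total.
Stratum 1 (Low): n = 804; a·d/n = 35·281/804 = 12.2326; b·c/n = 352·136/804 = 59.5423
Stratum 2 (Middle): n = 345; a·d/n = 21·62/345 = 3.7739; b·c/n = 248·14/345 = 10.0638
Stratum 3 (High): n = 446; a·d/n = 7·214/446 = 3.3587; b·c/n = 55·170/446 = 20.9641
OR_MH = (12.2326 + 3.7739 + 3.3587) / (59.5423 + 10.0638 + 20.9641) = 19.3652 / 90.5702 = 0.21381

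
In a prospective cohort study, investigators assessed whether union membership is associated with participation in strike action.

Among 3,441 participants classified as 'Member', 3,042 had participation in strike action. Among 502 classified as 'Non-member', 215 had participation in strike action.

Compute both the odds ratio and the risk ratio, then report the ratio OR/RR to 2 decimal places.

From the description: a = 3042, b = 399, c = 215, d = 287.
OR = (3042·287)/(399·215) = 873054/85785 = 10.17723
Risk in exposed = 3042/3441 = 0.88405; risk in unexposed = 215/502 = 0.42829; RR = 2.06414
OR/RR = 10.17723 / 2.06414 = 4.93049
The outcome is not rare, so the OR lies further from 1 than the RR.

4.93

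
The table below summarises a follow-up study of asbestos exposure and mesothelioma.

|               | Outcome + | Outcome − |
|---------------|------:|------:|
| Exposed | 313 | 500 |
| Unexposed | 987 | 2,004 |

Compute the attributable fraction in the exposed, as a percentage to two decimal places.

Cells: a = 313, b = 500, c = 987, d = 2004.
Risk in exposed = 313/813 = 0.38499; risk in unexposed = 987/2991 = 0.32999.
RR = 0.38499/0.32999 = 1.16668
AR% = (RR − 1)/RR × 100 = (1.16668 − 1)/1.16668 × 100 = 14.2870%

14.29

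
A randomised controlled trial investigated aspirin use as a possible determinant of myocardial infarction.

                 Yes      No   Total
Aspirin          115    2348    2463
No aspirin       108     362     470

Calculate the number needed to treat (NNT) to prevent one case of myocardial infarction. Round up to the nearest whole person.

Risk in treated group = 115/2463 = 0.04669; risk in control = 108/470 = 0.22979.
Absolute risk reduction = 0.22979 − 0.04669 = 0.18310
NNT = 1 / ARR = 1 / 0.18310 = 5.462 → round up → 6

6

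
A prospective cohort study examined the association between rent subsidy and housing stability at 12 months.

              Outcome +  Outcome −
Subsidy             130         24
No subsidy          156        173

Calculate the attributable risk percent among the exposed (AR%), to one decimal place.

Cells: a = 130, b = 24, c = 156, d = 173.
Risk in exposed = 130/154 = 0.84416; risk in unexposed = 156/329 = 0.47416.
RR = 0.84416/0.47416 = 1.78030
AR% = (RR − 1)/RR × 100 = (1.78030 − 1)/1.78030 × 100 = 43.8298%

43.8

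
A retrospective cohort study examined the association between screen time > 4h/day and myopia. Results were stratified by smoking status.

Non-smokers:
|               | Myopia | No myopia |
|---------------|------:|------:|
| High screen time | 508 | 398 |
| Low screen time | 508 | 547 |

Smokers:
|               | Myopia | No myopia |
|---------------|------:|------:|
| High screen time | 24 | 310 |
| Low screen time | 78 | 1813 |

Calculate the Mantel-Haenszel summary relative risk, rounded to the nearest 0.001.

1.192

RR_MH = Σ(aᵢ·n₀ᵢ/nᵢ) / Σ(cᵢ·n₁ᵢ/nᵢ), with n₁ᵢ = aᵢ+bᵢ (exposed), n₀ᵢ = cᵢ+dᵢ (unexposed), nᵢ = n₁ᵢ+n₀ᵢ.
Stratum 1 (Non-smokers): n₁ = 906, n₀ = 1055, n = 1961; a·n₀/n = 508·1055/1961 = 273.2993; c·n₁/n = 508·906/1961 = 234.7007
Stratum 2 (Smokers): n₁ = 334, n₀ = 1891, n = 2225; a·n₀/n = 24·1891/2225 = 20.3973; c·n₁/n = 78·334/2225 = 11.7088
RR_MH = (273.2993 + 20.3973) / (234.7007 + 11.7088) = 293.6966 / 246.4094 = 1.19191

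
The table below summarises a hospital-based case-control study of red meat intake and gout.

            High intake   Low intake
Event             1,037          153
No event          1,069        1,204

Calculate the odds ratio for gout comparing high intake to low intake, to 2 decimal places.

Reading the table with exposure as columns: a = 1037 (High intake, case), b = 1069 (High intake, non-case), c = 153 (Low intake, case), d = 1204.
OR = (a·d)/(b·c) = (1037 × 1204) / (1069 × 153) = 1248548 / 163557 = 7.63372
The odds of gout are about 7.63 times as high in the high intake group.

7.63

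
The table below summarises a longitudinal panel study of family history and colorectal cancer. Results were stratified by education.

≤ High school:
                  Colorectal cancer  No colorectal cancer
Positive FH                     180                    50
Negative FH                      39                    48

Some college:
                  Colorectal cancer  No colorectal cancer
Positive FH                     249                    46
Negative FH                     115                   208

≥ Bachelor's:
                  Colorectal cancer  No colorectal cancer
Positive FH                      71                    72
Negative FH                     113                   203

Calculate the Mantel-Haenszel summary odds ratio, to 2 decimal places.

4.39

OR_MH = Σ(aᵢdᵢ/nᵢ) / Σ(bᵢcᵢ/nᵢ), where nᵢ is the stratum total.
Stratum 1 (≤ High school): n = 317; a·d/n = 180·48/317 = 27.2555; b·c/n = 50·39/317 = 6.1514
Stratum 2 (Some college): n = 618; a·d/n = 249·208/618 = 83.8058; b·c/n = 46·115/618 = 8.5599
Stratum 3 (≥ Bachelor's): n = 459; a·d/n = 71·203/459 = 31.4009; b·c/n = 72·113/459 = 17.7255
OR_MH = (27.2555 + 83.8058 + 31.4009) / (6.1514 + 8.5599 + 17.7255) = 142.4622 / 32.4368 = 4.39200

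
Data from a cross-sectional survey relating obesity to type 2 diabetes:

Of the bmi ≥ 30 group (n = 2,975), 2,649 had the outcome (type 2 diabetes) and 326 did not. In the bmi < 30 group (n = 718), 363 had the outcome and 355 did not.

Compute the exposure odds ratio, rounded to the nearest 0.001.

From the description: a = 2649, b = 326, c = 363, d = 355.
OR = (a·d)/(b·c) = (2649 × 355) / (326 × 363) = 940395 / 118338 = 7.94669
The odds of type 2 diabetes are about 7.95 times as high in the bmi ≥ 30 group.

7.947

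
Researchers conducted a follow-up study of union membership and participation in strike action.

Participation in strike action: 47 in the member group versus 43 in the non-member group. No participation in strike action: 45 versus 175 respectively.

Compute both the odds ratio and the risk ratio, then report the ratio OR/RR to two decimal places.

From the description: a = 47, b = 45, c = 43, d = 175.
OR = (47·175)/(45·43) = 8225/1935 = 4.25065
Risk in exposed = 47/92 = 0.51087; risk in unexposed = 43/218 = 0.19725; RR = 2.58999
OR/RR = 4.25065 / 2.58999 = 1.64118
The outcome is not rare, so the OR lies further from 1 than the RR.

1.64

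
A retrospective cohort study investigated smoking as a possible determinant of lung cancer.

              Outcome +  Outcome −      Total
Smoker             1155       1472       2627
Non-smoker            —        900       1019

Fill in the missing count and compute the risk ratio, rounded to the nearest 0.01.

The missing cell is in the unexposed row: 1019 − 900 = 119.
So a = 1155, b = 1472, c = 119, d = 900.
RR = [a/(a+b)] / [c/(c+d)] = (1155/2627) / (119/1019) = 0.43967/0.11678 = 3.76486

3.76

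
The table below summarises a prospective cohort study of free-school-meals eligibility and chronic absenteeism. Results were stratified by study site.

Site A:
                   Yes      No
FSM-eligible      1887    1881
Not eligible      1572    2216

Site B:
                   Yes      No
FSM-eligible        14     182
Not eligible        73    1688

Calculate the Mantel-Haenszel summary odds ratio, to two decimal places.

OR_MH = Σ(aᵢdᵢ/nᵢ) / Σ(bᵢcᵢ/nᵢ), where nᵢ is the stratum total.
Stratum 1 (Site A): n = 7556; a·d/n = 1887·2216/7556 = 553.4134; b·c/n = 1881·1572/7556 = 391.3356
Stratum 2 (Site B): n = 1957; a·d/n = 14·1688/1957 = 12.0756; b·c/n = 182·73/1957 = 6.7890
OR_MH = (553.4134 + 12.0756) / (391.3356 + 6.7890) = 565.4891 / 398.1246 = 1.42038

1.42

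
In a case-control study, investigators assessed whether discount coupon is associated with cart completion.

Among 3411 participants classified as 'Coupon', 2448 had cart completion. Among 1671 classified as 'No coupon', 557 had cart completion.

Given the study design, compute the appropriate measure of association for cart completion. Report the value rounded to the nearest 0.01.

5.08

From the description: a = 2448, b = 963, c = 557, d = 1114.
This is a case-control study: participants were sampled on outcome status, so risks in the source population cannot be estimated directly — relative risk is not valid here. The odds ratio is the appropriate measure.
OR = (a·d)/(b·c) = (2448 × 1114) / (963 × 557) = 2727072 / 536391 = 5.08411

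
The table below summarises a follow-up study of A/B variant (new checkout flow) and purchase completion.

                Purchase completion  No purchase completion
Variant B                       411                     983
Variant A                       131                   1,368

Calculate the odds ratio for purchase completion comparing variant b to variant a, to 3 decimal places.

4.366

Cells: a = 411, b = 983, c = 131, d = 1368.
OR = (a·d)/(b·c) = (411 × 1368) / (983 × 131) = 562248 / 128773 = 4.36619
The odds of purchase completion are about 4.37 times as high in the variant b group.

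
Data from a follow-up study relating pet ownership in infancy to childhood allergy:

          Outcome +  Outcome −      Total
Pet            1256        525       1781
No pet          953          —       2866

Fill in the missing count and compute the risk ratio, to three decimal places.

The missing cell is in the unexposed row: 2866 − 953 = 1913.
So a = 1256, b = 525, c = 953, d = 1913.
RR = [a/(a+b)] / [c/(c+d)] = (1256/1781) / (953/2866) = 0.70522/0.33252 = 2.12085

2.121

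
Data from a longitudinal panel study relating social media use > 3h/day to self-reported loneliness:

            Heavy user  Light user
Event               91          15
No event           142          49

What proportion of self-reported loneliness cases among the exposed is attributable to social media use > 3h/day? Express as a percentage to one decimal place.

Reading the table with exposure as columns: a = 91 (Heavy user, case), b = 142 (Heavy user, non-case), c = 15 (Light user, case), d = 49.
Risk in exposed = 91/233 = 0.39056; risk in unexposed = 15/64 = 0.23438.
RR = 0.39056/0.23438 = 1.66638
AR% = (RR − 1)/RR × 100 = (1.66638 − 1)/1.66638 × 100 = 39.9897%

40.0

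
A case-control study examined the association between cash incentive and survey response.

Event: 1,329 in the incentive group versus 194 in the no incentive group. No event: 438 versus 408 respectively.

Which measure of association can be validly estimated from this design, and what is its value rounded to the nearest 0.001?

6.381

From the description: a = 1329, b = 438, c = 194, d = 408.
This is a case-control study: participants were sampled on outcome status, so risks in the source population cannot be estimated directly — relative risk is not valid here. The odds ratio is the appropriate measure.
OR = (a·d)/(b·c) = (1329 × 408) / (438 × 194) = 542232 / 84972 = 6.38130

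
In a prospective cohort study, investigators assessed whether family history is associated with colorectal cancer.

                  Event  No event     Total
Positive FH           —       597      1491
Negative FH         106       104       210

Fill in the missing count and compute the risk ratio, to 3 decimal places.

1.188

The missing cell is in the exposed row: 1491 − 597 = 894.
So a = 894, b = 597, c = 106, d = 104.
RR = [a/(a+b)] / [c/(c+d)] = (894/1491) / (106/210) = 0.59960/0.50476 = 1.18788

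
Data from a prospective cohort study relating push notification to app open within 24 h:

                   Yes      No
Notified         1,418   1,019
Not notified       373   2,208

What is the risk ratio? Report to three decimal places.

Cells: a = 1418, b = 1019, c = 373, d = 2208.
Risk in exposed = 1418/2437 = 0.58186; risk in unexposed = 373/2581 = 0.14452.
RR = 0.58186 / 0.14452 = 4.02624
The risk among the exposed is 4.03 times that among the unexposed.

4.026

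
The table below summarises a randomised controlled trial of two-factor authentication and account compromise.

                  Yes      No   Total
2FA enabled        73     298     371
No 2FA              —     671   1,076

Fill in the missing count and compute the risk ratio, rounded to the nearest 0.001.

0.523

The missing cell is in the unexposed row: 1076 − 671 = 405.
So a = 73, b = 298, c = 405, d = 671.
RR = [a/(a+b)] / [c/(c+d)] = (73/371) / (405/1076) = 0.19677/0.37639 = 0.52276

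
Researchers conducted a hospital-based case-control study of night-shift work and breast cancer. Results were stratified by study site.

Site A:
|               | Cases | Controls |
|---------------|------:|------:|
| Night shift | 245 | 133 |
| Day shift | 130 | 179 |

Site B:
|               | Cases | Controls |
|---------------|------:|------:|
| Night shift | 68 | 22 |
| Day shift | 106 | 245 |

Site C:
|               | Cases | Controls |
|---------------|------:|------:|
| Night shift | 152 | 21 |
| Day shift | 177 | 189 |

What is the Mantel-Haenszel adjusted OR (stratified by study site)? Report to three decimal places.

OR_MH = Σ(aᵢdᵢ/nᵢ) / Σ(bᵢcᵢ/nᵢ), where nᵢ is the stratum total.
Stratum 1 (Site A): n = 687; a·d/n = 245·179/687 = 63.8355; b·c/n = 133·130/687 = 25.1674
Stratum 2 (Site B): n = 441; a·d/n = 68·245/441 = 37.7778; b·c/n = 22·106/441 = 5.2880
Stratum 3 (Site C): n = 539; a·d/n = 152·189/539 = 53.2987; b·c/n = 21·177/539 = 6.8961
OR_MH = (63.8355 + 37.7778 + 53.2987) / (25.1674 + 5.2880 + 6.8961) = 154.9120 / 37.3515 = 4.14741

4.147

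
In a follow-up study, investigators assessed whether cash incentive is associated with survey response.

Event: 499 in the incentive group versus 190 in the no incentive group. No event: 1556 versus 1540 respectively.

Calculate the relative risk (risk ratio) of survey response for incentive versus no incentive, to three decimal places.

2.211

From the description: a = 499, b = 1556, c = 190, d = 1540.
Risk in exposed = 499/2055 = 0.24282; risk in unexposed = 190/1730 = 0.10983.
RR = 0.24282 / 0.10983 = 2.21096
The risk among the exposed is 2.21 times that among the unexposed.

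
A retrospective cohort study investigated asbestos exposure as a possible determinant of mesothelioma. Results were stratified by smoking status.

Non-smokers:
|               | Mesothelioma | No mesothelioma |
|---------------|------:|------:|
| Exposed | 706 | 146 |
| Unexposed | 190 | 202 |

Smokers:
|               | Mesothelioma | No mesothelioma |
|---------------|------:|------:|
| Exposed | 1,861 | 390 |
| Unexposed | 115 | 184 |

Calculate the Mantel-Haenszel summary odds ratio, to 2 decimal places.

OR_MH = Σ(aᵢdᵢ/nᵢ) / Σ(bᵢcᵢ/nᵢ), where nᵢ is the stratum total.
Stratum 1 (Non-smokers): n = 1244; a·d/n = 706·202/1244 = 114.6399; b·c/n = 146·190/1244 = 22.2990
Stratum 2 (Smokers): n = 2550; a·d/n = 1861·184/2550 = 134.2839; b·c/n = 390·115/2550 = 17.5882
OR_MH = (114.6399 + 134.2839) / (22.2990 + 17.5882) = 248.9238 / 39.8873 = 6.24068

6.24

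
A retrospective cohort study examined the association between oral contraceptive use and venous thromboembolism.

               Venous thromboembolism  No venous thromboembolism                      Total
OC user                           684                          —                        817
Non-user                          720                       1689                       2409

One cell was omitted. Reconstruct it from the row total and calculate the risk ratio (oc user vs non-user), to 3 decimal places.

The missing cell is in the exposed row: 817 − 684 = 133.
So a = 684, b = 133, c = 720, d = 1689.
RR = [a/(a+b)] / [c/(c+d)] = (684/817) / (720/2409) = 0.83721/0.29888 = 2.80116

2.801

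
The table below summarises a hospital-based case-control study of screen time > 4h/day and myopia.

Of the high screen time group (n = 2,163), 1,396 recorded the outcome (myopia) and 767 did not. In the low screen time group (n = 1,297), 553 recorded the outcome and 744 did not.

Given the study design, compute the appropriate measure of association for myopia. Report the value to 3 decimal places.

From the description: a = 1396, b = 767, c = 553, d = 744.
This is a hospital-based case-control study: participants were sampled on outcome status, so risks in the source population cannot be estimated directly — relative risk is not valid here. The odds ratio is the appropriate measure.
OR = (a·d)/(b·c) = (1396 × 744) / (767 × 553) = 1038624 / 424151 = 2.44871

2.449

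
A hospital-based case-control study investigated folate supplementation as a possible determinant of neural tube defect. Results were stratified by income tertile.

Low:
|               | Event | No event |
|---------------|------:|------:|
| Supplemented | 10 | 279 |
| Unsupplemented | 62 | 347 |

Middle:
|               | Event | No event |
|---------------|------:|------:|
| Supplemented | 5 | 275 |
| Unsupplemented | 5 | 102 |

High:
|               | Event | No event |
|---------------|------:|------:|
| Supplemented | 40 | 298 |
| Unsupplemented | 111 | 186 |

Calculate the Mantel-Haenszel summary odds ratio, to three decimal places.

0.224

OR_MH = Σ(aᵢdᵢ/nᵢ) / Σ(bᵢcᵢ/nᵢ), where nᵢ is the stratum total.
Stratum 1 (Low): n = 698; a·d/n = 10·347/698 = 4.9713; b·c/n = 279·62/698 = 24.7822
Stratum 2 (Middle): n = 387; a·d/n = 5·102/387 = 1.3178; b·c/n = 275·5/387 = 3.5530
Stratum 3 (High): n = 635; a·d/n = 40·186/635 = 11.7165; b·c/n = 298·111/635 = 52.0913
OR_MH = (4.9713 + 1.3178 + 11.7165) / (24.7822 + 3.5530 + 52.0913) = 18.0057 / 80.4265 = 0.22388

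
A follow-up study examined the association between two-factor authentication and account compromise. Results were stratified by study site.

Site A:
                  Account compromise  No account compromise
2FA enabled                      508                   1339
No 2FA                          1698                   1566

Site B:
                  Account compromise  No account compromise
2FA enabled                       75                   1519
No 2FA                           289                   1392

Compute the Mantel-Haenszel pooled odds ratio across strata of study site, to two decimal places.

OR_MH = Σ(aᵢdᵢ/nᵢ) / Σ(bᵢcᵢ/nᵢ), where nᵢ is the stratum total.
Stratum 1 (Site A): n = 5111; a·d/n = 508·1566/5111 = 155.6502; b·c/n = 1339·1698/5111 = 444.8488
Stratum 2 (Site B): n = 3275; a·d/n = 75·1392/3275 = 31.8779; b·c/n = 1519·289/3275 = 134.0431
OR_MH = (155.6502 + 31.8779) / (444.8488 + 134.0431) = 187.5280 / 578.8918 = 0.32394

0.32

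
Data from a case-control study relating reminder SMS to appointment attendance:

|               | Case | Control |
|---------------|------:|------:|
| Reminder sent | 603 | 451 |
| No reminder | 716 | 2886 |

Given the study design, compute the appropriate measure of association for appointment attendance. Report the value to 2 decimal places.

5.39

Cells: a = 603, b = 451, c = 716, d = 2886.
This is a case-control study: participants were sampled on outcome status, so risks in the source population cannot be estimated directly — relative risk is not valid here. The odds ratio is the appropriate measure.
OR = (a·d)/(b·c) = (603 × 2886) / (451 × 716) = 1740258 / 322916 = 5.38920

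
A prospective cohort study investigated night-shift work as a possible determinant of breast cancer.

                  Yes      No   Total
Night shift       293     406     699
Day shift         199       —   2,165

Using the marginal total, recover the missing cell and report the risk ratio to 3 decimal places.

The missing cell is in the unexposed row: 2165 − 199 = 1966.
So a = 293, b = 406, c = 199, d = 1966.
RR = [a/(a+b)] / [c/(c+d)] = (293/699) / (199/2165) = 0.41917/0.09192 = 4.56032

4.560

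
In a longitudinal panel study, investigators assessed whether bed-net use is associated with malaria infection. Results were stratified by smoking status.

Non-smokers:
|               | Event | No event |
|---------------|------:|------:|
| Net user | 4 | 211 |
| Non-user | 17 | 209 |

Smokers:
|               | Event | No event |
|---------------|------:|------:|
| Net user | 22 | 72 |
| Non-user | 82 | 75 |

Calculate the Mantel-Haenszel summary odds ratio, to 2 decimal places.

OR_MH = Σ(aᵢdᵢ/nᵢ) / Σ(bᵢcᵢ/nᵢ), where nᵢ is the stratum total.
Stratum 1 (Non-smokers): n = 441; a·d/n = 4·209/441 = 1.8957; b·c/n = 211·17/441 = 8.1338
Stratum 2 (Smokers): n = 251; a·d/n = 22·75/251 = 6.5737; b·c/n = 72·82/251 = 23.5219
OR_MH = (1.8957 + 6.5737) / (8.1338 + 23.5219) = 8.4694 / 31.6557 = 0.26755

0.27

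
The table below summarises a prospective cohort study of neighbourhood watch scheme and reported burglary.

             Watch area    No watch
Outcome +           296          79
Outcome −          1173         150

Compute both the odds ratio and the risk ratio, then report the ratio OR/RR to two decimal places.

0.82

Reading the table with exposure as columns: a = 296 (Watch area, case), b = 1173 (Watch area, non-case), c = 79 (No watch, case), d = 150.
OR = (296·150)/(1173·79) = 44400/92667 = 0.47913
Risk in exposed = 296/1469 = 0.20150; risk in unexposed = 79/229 = 0.34498; RR = 0.58409
OR/RR = 0.47913 / 0.58409 = 0.82031
The outcome is not rare, so the OR lies further from 1 than the RR.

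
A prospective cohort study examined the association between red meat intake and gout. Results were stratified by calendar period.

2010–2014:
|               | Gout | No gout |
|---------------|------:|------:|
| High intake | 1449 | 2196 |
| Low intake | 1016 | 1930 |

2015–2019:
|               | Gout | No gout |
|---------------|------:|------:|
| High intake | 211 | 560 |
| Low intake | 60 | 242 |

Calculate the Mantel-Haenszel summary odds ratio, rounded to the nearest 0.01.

1.28

OR_MH = Σ(aᵢdᵢ/nᵢ) / Σ(bᵢcᵢ/nᵢ), where nᵢ is the stratum total.
Stratum 1 (2010–2014): n = 6591; a·d/n = 1449·1930/6591 = 424.3013; b·c/n = 2196·1016/6591 = 338.5125
Stratum 2 (2015–2019): n = 1073; a·d/n = 211·242/1073 = 47.5881; b·c/n = 560·60/1073 = 31.3141
OR_MH = (424.3013 + 47.5881) / (338.5125 + 31.3141) = 471.8894 / 369.8266 = 1.27597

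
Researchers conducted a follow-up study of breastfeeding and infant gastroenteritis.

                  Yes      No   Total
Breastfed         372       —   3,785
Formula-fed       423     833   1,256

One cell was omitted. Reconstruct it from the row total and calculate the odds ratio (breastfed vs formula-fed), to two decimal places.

The missing cell is in the exposed row: 3785 − 372 = 3413.
So a = 372, b = 3413, c = 423, d = 833.
OR = (a·d)/(b·c) = (372 × 833) / (3413 × 423) = 309876 / 1443699 = 0.21464

0.21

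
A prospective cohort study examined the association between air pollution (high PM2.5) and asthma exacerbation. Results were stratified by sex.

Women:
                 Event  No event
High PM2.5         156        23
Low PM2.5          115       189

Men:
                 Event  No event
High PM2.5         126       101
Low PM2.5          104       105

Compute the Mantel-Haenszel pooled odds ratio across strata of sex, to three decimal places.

OR_MH = Σ(aᵢdᵢ/nᵢ) / Σ(bᵢcᵢ/nᵢ), where nᵢ is the stratum total.
Stratum 1 (Women): n = 483; a·d/n = 156·189/483 = 61.0435; b·c/n = 23·115/483 = 5.4762
Stratum 2 (Men): n = 436; a·d/n = 126·105/436 = 30.3440; b·c/n = 101·104/436 = 24.0917
OR_MH = (61.0435 + 30.3440) / (5.4762 + 24.0917) = 91.3875 / 29.5679 = 3.09076

3.091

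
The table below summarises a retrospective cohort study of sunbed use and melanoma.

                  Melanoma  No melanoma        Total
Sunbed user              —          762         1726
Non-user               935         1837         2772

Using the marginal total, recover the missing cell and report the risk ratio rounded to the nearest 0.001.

The missing cell is in the exposed row: 1726 − 762 = 964.
So a = 964, b = 762, c = 935, d = 1837.
RR = [a/(a+b)] / [c/(c+d)] = (964/1726) / (935/2772) = 0.55852/0.33730 = 1.65584

1.656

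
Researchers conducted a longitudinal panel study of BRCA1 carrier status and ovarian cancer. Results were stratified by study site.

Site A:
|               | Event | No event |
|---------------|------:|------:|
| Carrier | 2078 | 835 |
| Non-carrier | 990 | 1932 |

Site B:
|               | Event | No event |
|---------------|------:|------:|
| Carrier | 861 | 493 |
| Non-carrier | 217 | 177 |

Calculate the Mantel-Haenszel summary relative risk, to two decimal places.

1.86

RR_MH = Σ(aᵢ·n₀ᵢ/nᵢ) / Σ(cᵢ·n₁ᵢ/nᵢ), with n₁ᵢ = aᵢ+bᵢ (exposed), n₀ᵢ = cᵢ+dᵢ (unexposed), nᵢ = n₁ᵢ+n₀ᵢ.
Stratum 1 (Site A): n₁ = 2913, n₀ = 2922, n = 5835; a·n₀/n = 2078·2922/5835 = 1040.6026; c·n₁/n = 990·2913/5835 = 494.2365
Stratum 2 (Site B): n₁ = 1354, n₀ = 394, n = 1748; a·n₀/n = 861·394/1748 = 194.0698; c·n₁/n = 217·1354/1748 = 168.0881
RR_MH = (1040.6026 + 194.0698) / (494.2365 + 168.0881) = 1234.6724 / 662.3246 = 1.86415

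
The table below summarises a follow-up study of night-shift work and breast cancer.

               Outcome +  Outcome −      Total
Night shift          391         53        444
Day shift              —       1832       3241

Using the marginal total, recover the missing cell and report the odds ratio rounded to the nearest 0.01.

9.59

The missing cell is in the unexposed row: 3241 − 1832 = 1409.
So a = 391, b = 53, c = 1409, d = 1832.
OR = (a·d)/(b·c) = (391 × 1832) / (53 × 1409) = 716312 / 74677 = 9.59214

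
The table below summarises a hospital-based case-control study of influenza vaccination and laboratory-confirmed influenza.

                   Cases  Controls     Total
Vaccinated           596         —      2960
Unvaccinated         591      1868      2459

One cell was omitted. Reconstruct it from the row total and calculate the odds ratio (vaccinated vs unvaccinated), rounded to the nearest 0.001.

The missing cell is in the exposed row: 2960 − 596 = 2364.
So a = 596, b = 2364, c = 591, d = 1868.
OR = (a·d)/(b·c) = (596 × 1868) / (2364 × 591) = 1113328 / 1397124 = 0.79687

0.797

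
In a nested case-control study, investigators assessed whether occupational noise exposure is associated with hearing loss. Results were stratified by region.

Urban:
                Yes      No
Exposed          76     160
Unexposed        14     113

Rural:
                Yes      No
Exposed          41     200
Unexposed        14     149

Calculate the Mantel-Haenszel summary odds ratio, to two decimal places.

2.96

OR_MH = Σ(aᵢdᵢ/nᵢ) / Σ(bᵢcᵢ/nᵢ), where nᵢ is the stratum total.
Stratum 1 (Urban): n = 363; a·d/n = 76·113/363 = 23.6584; b·c/n = 160·14/363 = 6.1708
Stratum 2 (Rural): n = 404; a·d/n = 41·149/404 = 15.1213; b·c/n = 200·14/404 = 6.9307
OR_MH = (23.6584 + 15.1213) / (6.1708 + 6.9307) = 38.7797 / 13.1015 = 2.95994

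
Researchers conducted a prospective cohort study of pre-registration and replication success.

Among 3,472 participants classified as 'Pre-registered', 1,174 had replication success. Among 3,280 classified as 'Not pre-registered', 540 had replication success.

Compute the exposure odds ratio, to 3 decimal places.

From the description: a = 1174, b = 2298, c = 540, d = 2740.
OR = (a·d)/(b·c) = (1174 × 2740) / (2298 × 540) = 3216760 / 1240920 = 2.59224
The odds of replication success are about 2.59 times as high in the pre-registered group.

2.592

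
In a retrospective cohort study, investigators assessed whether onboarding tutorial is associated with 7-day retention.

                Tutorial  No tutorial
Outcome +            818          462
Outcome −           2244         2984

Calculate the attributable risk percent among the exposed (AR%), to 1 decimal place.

49.8

Reading the table with exposure as columns: a = 818 (Tutorial, case), b = 2244 (Tutorial, non-case), c = 462 (No tutorial, case), d = 2984.
Risk in exposed = 818/3062 = 0.26715; risk in unexposed = 462/3446 = 0.13407.
RR = 0.26715/0.13407 = 1.99261
AR% = (RR − 1)/RR × 100 = (1.99261 − 1)/1.99261 × 100 = 49.8145%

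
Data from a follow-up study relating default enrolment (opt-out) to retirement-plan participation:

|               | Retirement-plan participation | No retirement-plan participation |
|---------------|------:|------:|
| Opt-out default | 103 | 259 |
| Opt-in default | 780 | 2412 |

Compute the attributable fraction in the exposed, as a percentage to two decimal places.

Cells: a = 103, b = 259, c = 780, d = 2412.
Risk in exposed = 103/362 = 0.28453; risk in unexposed = 780/3192 = 0.24436.
RR = 0.28453/0.24436 = 1.16439
AR% = (RR − 1)/RR × 100 = (1.16439 − 1)/1.16439 × 100 = 14.1178%

14.12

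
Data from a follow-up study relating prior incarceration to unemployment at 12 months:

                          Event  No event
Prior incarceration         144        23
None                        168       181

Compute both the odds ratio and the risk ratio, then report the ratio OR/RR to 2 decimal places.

3.77

Cells: a = 144, b = 23, c = 168, d = 181.
OR = (144·181)/(23·168) = 26064/3864 = 6.74534
Risk in exposed = 144/167 = 0.86228; risk in unexposed = 168/349 = 0.48138; RR = 1.79127
OR/RR = 6.74534 / 1.79127 = 3.76567
The outcome is not rare, so the OR lies further from 1 than the RR.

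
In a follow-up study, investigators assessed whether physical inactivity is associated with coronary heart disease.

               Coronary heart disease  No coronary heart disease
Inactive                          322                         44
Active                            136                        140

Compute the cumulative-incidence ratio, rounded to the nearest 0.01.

1.79

Cells: a = 322, b = 44, c = 136, d = 140.
Risk in exposed = 322/366 = 0.87978; risk in unexposed = 136/276 = 0.49275.
RR = 0.87978 / 0.49275 = 1.78544
The risk among the exposed is 1.79 times that among the unexposed.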